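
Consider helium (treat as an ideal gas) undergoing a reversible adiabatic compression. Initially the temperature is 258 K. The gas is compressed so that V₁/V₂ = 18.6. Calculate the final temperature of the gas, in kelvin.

Adiabatic: T₁V₁^(γ−1) = T₂V₂^(γ−1) ⇒ T₂ = T₁ (V₁/V₂)^(γ−1).
For a monatomic ideal gas γ = 5/3, so γ−1 = 2/3.
T₂ = 258 × 18.6^(2/3) = 1811 K.

T₂ ≈ 1810 K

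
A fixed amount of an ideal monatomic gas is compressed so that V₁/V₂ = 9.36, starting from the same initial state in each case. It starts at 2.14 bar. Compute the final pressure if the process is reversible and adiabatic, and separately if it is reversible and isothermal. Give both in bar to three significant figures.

adiabatic: 89.0 bar; isothermal: 20.0 bar

For a monatomic ideal gas γ = 5/3.
Isothermal: P₂ = P₁(V₁/V₂) = 2.14×9.36 = 20.03 bar.
Adiabatic: P₂ = P₁(V₁/V₂)^γ = 2.14×9.36^(5/3) = 88.96 bar.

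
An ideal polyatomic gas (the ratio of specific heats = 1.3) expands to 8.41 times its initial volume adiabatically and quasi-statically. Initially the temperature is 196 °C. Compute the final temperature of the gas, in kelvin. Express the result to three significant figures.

For a reversible adiabat TV^(γ−1) is constant, so T₂ = T₁ (V₁/V₂)^(γ−1).
T₁ = 196 °C = 469.1 K.
T₂ = 469.1 × (1/8.41)^(0.3) = 247.7 K.

T₂ ≈ 248 K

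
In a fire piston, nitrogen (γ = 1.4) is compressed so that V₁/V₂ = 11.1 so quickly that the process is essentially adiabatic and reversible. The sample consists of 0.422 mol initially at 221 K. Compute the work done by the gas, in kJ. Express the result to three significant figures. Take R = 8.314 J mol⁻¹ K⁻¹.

W ≈ -3.14 kJ

For a reversible adiabat TV^(γ−1) is constant, so T₂ = T₁ (V₁/V₂)^(γ−1).
T₂ = 221 × 11.1^(0.4) = 578.8 K.
Q = 0, so ΔU = W_on_gas = nCᵥΔT with Cᵥ = R/(γ−1) = 20.79 J/(mol·K).
ΔU = 0.422 × 20.79 × (578.8 − 221) = 3138 J.
Work done by the gas = −ΔU = -3138 J.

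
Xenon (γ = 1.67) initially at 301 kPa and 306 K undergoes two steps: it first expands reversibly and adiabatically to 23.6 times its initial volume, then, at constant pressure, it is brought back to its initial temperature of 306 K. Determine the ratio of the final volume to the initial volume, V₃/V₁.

V₃/V₁ ≈ 196

Adiabatic step: V₂/V₁ = 23.6; T₂ = T₁·(1/23.6)^(0.67) = 36.8 K.
Isobaric step: V₃/V₂ = T₃/T₂ = 306/36.8.
V₃/V₁ = (V₂/V₁)(V₃/V₂) = 23.6 × (306/36.8) = 196.2.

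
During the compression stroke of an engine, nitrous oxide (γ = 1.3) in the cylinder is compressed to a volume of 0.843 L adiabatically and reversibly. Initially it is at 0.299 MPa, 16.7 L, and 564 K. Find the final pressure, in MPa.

P₂ ≈ 14.5 MPa

Since PV^γ is constant along a reversible adiabat, P₂ = P₁ (V₁/V₂)^γ.
P₂ = 0.299 × (16.7/0.843)^(1.3) = 14.51 MPa.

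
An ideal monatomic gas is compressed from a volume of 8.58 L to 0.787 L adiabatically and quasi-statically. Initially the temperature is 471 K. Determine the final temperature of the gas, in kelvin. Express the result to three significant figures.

Adiabatic: T₁V₁^(γ−1) = T₂V₂^(γ−1) ⇒ T₂ = T₁ (V₁/V₂)^(γ−1).
For a monatomic ideal gas γ = 5/3, so γ−1 = 2/3.
T₂ = 471 × (8.58/0.787)^(2/3) = 2316 K.

T₂ ≈ 2320 K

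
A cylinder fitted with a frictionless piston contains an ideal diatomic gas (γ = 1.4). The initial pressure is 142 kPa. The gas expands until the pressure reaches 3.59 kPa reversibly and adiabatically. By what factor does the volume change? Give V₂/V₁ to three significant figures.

From PV^γ = const, V₂/V₁ = (P₁/P₂)^(1/γ).
V₂/V₁ = (142/3.59)^(0.714) = 13.83.

V₂/V₁ ≈ 13.8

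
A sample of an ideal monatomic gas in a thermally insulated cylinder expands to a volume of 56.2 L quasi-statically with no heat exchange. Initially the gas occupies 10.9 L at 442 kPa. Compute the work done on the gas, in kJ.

W ≈ -4.81 kJ

γ = 5/3 for a monatomic ideal gas.
P₂ = P₁(V₁/V₂)^γ = 442×(10.9/56.2)^(5/3) = 28.72 kPa.
For a reversible adiabat, W_by_gas = (P₁V₁ − P₂V₂)/(γ−1).
W_by = (442000×0.0109 − 28720×0.0562) / (2/3) = 4805 J.
W_on_gas = −W_by = -4805 J.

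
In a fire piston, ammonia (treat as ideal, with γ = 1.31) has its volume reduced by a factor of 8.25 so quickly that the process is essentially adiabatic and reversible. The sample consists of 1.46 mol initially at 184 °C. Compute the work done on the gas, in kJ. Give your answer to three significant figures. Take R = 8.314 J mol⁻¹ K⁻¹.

Adiabatic: T₁V₁^(γ−1) = T₂V₂^(γ−1) ⇒ T₂ = T₁ (V₁/V₂)^(γ−1).
T₁ = 184 °C = 457.1 K.
T₂ = 457.1 × 8.25^(0.31) = 879.3 K.
Q = 0, so ΔU = W_on_gas = nCᵥΔT with Cᵥ = R/(γ−1) = 26.82 J/(mol·K).
ΔU = 1.46 × 26.82 × (879.3 − 457.1) = 16530 J.

W ≈ 16.5 kJ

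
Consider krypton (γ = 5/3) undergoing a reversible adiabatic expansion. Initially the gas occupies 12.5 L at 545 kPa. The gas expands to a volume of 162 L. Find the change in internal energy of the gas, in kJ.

P₂ = P₁(V₁/V₂)^γ = 545×(12.5/162)^(5/3) = 7.622 kPa.
For a reversible adiabat, W_by_gas = (P₁V₁ − P₂V₂)/(γ−1).
W_by = (545000×0.0125 − 7622×0.162) / (2/3) = 8367 J.
Q = 0 ⇒ ΔU = −W_by = -8367 J.

ΔU ≈ -8.37 kJ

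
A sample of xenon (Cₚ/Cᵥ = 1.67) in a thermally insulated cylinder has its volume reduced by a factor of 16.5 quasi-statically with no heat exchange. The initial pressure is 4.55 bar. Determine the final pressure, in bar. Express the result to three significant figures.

P₂ ≈ 491 bar

Adiabatic: P₁V₁^γ = P₂V₂^γ ⇒ P₂ = P₁ (V₁/V₂)^γ.
P₂ = 4.55 × 16.5^(1.67) = 491.1 bar.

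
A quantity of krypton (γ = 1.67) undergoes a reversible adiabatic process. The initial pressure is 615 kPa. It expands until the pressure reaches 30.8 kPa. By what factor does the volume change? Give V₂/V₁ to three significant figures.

From PV^γ = const, V₂/V₁ = (P₁/P₂)^(1/γ).
V₂/V₁ = (615/30.8)^(0.599) = 6.007.

V₂/V₁ ≈ 6.01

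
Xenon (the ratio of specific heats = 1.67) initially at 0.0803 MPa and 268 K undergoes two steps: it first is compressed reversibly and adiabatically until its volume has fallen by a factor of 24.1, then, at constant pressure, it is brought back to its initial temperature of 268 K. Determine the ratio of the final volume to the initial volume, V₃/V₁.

V₃/V₁ ≈ 0.00492

Adiabatic step: V₂/V₁ = 0.04149; T₂ = T₁·24.1^(0.67) = 2260 K.
Isobaric step: V₃/V₂ = T₃/T₂ = 268/2260.
V₃/V₁ = (V₂/V₁)(V₃/V₂) = 0.04149 × (268/2260) = 0.004921.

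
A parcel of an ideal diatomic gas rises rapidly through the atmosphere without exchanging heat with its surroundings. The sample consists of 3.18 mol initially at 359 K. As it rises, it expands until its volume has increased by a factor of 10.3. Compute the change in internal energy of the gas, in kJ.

Adiabatic: T₁V₁^(γ−1) = T₂V₂^(γ−1) ⇒ T₂ = T₁ (V₁/V₂)^(γ−1).
γ = 7/5 for a diatomic ideal gas, so γ−1 = 2/5.
T₂ = 359 × (1/10.3)^(2/5) = 141.2 K.
Q = 0, so ΔU = W_on_gas = nCᵥΔT with Cᵥ = R/(γ−1) = 20.79 J/(mol·K).
ΔU = 3.18 × 20.79 × (141.2 − 359) = -14390 J.

ΔU ≈ -14.4 kJ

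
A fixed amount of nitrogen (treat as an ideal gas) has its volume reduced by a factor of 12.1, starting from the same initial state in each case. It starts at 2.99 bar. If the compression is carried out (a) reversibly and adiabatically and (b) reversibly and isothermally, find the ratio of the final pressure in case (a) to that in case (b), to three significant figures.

P_adiabatic / P_isothermal ≈ 2.71

For a diatomic ideal gas γ = 7/5.
Isothermal: P_b = P₁(V₁/V₂) = 2.99×12.1.
Adiabatic: P_a = P₁(V₁/V₂)^γ = 2.99×12.1^(7/5).
P_a/P_b = (V₁/V₂)^(γ−1) = 12.1^(2/5) = 2.711.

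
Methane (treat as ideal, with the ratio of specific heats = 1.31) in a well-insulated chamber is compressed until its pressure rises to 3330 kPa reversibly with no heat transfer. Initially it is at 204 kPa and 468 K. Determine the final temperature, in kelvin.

Along an adiabat T P^((1−γ)/γ) is constant, so T₂ = T₁ (P₂/P₁)^((γ−1)/γ).
T₂ = 468 × (3330/204)^(0.237) = 906.2 K.

T₂ ≈ 906 K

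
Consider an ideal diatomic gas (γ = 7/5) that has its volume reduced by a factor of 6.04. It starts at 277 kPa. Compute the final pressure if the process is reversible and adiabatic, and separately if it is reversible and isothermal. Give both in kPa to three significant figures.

adiabatic: 3440 kPa; isothermal: 1670 kPa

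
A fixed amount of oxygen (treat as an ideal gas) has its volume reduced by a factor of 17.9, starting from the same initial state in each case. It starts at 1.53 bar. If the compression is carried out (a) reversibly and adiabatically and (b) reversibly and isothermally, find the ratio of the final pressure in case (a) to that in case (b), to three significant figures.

For a diatomic ideal gas γ = 7/5.
Isothermal: P_b = P₁(V₁/V₂) = 1.53×17.9.
Adiabatic: P_a = P₁(V₁/V₂)^γ = 1.53×17.9^(7/5).
P_a/P_b = (V₁/V₂)^(γ−1) = 17.9^(2/5) = 3.171.

P_adiabatic / P_isothermal ≈ 3.17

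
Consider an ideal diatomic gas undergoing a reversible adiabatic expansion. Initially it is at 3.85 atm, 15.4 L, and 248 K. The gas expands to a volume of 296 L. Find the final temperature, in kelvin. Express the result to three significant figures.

For a reversible adiabat TV^(γ−1) is constant, so T₂ = T₁ (V₁/V₂)^(γ−1).
γ = 7/5 for a diatomic ideal gas.
T₂ = 248 × (15.4/296)^(2/5) = 76.02 K.

T₂ ≈ 76.0 K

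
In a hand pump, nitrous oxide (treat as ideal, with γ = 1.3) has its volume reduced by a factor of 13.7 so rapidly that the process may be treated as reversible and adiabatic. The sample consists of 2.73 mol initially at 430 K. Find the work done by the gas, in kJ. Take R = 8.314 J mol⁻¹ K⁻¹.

For a reversible adiabat TV^(γ−1) is constant, so T₂ = T₁ (V₁/V₂)^(γ−1).
T₂ = 430 × 13.7^(0.3) = 942.9 K.
Q = 0, so ΔU = W_on_gas = nCᵥΔT with Cᵥ = R/(γ−1) = 27.71 J/(mol·K).
ΔU = 2.73 × 27.71 × (942.9 − 430) = 38810 J.
Work done by the gas = −ΔU = -38810 J.

W ≈ -38.8 kJ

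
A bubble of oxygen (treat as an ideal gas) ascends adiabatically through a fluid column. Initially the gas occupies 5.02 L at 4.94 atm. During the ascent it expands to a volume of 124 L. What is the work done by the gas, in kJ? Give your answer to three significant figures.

γ = 7/5 for a diatomic ideal gas.
P₂ = P₁(V₁/V₂)^γ = 4.94×(5.02/124)^(7/5) = 0.05545 atm.
For a reversible adiabat, W_by_gas = (P₁V₁ − P₂V₂)/(γ−1).
W_by = (500500×0.00502 − 5619×0.124) / (2/5) = 4540 J.

W ≈ 4.54 kJ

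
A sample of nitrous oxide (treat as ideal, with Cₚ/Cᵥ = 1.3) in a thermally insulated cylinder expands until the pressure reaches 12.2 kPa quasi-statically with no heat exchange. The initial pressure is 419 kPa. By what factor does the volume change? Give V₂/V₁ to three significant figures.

V₂/V₁ ≈ 15.2

From PV^γ = const, V₂/V₁ = (P₁/P₂)^(1/γ).
V₂/V₁ = (419/12.2)^(0.769) = 15.19.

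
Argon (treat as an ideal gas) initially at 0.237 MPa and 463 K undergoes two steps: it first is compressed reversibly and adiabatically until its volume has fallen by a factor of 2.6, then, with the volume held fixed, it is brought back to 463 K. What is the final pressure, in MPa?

P₃ ≈ 0.616 MPa

For a monatomic ideal gas γ = 5/3.
Adiabatic step (PV^γ = const): P₂ = 0.237×2.6^(5/3) = 1.165 MPa; T₂ = 463×2.6^(2/3) = 875.4 K.
Isochoric: P₃ = P₂(T₃/T₂) = 1.165 × (463/875.4) = 0.6162 MPa.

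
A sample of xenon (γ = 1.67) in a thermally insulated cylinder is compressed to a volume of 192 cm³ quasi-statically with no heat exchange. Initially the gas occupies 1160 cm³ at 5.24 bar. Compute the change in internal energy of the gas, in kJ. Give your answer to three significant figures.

ΔU ≈ 2.12 kJ

P₂ = P₁(V₁/V₂)^γ = 5.24×(1160/192)^(1.67) = 105.6 bar.
For a reversible adiabat, W_by_gas = (P₁V₁ − P₂V₂)/(γ−1).
W_by = (524000×0.00116 − 1.056×10^7×0.000192) / (0.67) = -2120 J.
Q = 0 ⇒ ΔU = −W_by = 2120 J.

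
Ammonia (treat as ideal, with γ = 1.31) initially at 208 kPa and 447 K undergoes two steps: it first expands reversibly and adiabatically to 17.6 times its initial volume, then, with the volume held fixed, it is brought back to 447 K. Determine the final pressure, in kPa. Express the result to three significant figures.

P₃ ≈ 11.8 kPa

Adiabatic step (PV^γ = const): P₂ = 208×(1/17.6)^(1.31) = 4.858 kPa; T₂ = 447×(1/17.6)^(0.31) = 183.7 K.
Isochoric: P₃ = P₂(T₃/T₂) = 4.858 × (447/183.7) = 11.82 kPa.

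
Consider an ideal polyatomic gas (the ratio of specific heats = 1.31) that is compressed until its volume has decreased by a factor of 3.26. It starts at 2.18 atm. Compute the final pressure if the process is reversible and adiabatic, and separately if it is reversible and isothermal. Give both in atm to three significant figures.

Isothermal: P₂ = P₁(V₁/V₂) = 2.18×3.26 = 7.107 atm.
Adiabatic: P₂ = P₁(V₁/V₂)^γ = 2.18×3.26^(1.31) = 10.25 atm.

adiabatic: 10.3 atm; isothermal: 7.11 atm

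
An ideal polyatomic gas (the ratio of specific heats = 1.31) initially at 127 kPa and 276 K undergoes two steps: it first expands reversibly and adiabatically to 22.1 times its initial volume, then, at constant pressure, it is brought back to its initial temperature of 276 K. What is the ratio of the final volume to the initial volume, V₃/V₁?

V₃/V₁ ≈ 57.7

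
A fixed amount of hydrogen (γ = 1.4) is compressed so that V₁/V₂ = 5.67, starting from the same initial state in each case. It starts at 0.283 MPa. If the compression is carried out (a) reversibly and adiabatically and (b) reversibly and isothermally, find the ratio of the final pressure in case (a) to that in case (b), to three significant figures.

P_adiabatic / P_isothermal ≈ 2.00

Isothermal: P_b = P₁(V₁/V₂) = 0.283×5.67.
Adiabatic: P_a = P₁(V₁/V₂)^γ = 0.283×5.67^(1.4).
P_a/P_b = (V₁/V₂)^(γ−1) = 5.67^(0.4) = 2.002.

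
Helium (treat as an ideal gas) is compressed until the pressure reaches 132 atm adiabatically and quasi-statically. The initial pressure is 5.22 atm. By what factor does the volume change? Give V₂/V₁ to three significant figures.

V₂/V₁ ≈ 0.144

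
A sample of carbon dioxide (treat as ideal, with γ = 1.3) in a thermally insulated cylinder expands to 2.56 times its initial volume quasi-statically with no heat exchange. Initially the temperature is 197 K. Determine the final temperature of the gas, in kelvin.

For a reversible adiabat TV^(γ−1) is constant, so T₂ = T₁ (V₁/V₂)^(γ−1).
T₂ = 197 × (1/2.56)^(0.3) = 148.6 K.

T₂ ≈ 149 K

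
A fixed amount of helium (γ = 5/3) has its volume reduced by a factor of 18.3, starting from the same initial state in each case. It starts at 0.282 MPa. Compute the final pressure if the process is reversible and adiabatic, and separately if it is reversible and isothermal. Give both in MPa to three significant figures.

Isothermal: P₂ = P₁(V₁/V₂) = 0.282×18.3 = 5.161 MPa.
Adiabatic: P₂ = P₁(V₁/V₂)^γ = 0.282×18.3^(5/3) = 35.84 MPa.

adiabatic: 35.8 MPa; isothermal: 5.16 MPa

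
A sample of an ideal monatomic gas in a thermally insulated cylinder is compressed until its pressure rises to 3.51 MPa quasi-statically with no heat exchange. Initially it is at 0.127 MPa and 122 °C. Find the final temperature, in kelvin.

T₂ ≈ 1490 K

Adiabatic: T₂/T₁ = (P₂/P₁)^((γ−1)/γ).
For a monatomic ideal gas γ = 5/3, so (γ−1)/γ = 2/5.
T₁ = 122 °C = 395.1 K.
T₂ = 395.1 × (3.51/0.127)^(2/5) = 1491 K.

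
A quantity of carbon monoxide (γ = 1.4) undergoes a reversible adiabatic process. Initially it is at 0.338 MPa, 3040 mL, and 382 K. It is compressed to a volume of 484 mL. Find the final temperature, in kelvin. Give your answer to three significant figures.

For a reversible adiabat TV^(γ−1) is constant, so T₂ = T₁ (V₁/V₂)^(γ−1).
T₂ = 382 × (3040/484)^(0.4) = 796.7 K.

T₂ ≈ 797 K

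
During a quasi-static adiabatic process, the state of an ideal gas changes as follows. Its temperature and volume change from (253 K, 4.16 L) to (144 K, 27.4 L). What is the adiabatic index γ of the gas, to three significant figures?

γ ≈ 1.30

TV^(γ−1) = const ⇒ γ − 1 = ln(T₂/T₁) / ln(V₁/V₂).
γ = 1 + ln(144/253) / ln(4.16/27.4) = 1.299.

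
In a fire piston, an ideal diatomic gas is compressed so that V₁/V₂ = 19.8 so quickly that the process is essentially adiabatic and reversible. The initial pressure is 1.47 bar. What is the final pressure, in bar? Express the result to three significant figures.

P₂ ≈ 96.1 bar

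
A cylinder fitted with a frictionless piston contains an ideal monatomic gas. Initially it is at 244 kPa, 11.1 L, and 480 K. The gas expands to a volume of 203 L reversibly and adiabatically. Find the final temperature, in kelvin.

Adiabatic: T₁V₁^(γ−1) = T₂V₂^(γ−1) ⇒ T₂ = T₁ (V₁/V₂)^(γ−1).
γ = 5/3 for a monatomic ideal gas.
T₂ = 480 × (11.1/203)^(2/3) = 69.15 K.

T₂ ≈ 69.2 K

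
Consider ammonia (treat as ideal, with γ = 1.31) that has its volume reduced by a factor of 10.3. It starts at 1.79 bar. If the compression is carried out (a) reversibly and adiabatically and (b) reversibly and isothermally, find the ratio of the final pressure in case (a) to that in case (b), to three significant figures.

Isothermal: P_b = P₁(V₁/V₂) = 1.79×10.3.
Adiabatic: P_a = P₁(V₁/V₂)^γ = 1.79×10.3^(1.31).
P_a/P_b = (V₁/V₂)^(γ−1) = 10.3^(0.31) = 2.061.

P_adiabatic / P_isothermal ≈ 2.06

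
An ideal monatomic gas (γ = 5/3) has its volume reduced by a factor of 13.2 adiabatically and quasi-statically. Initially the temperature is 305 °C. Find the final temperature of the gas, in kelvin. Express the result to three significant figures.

Adiabatic: T₁V₁^(γ−1) = T₂V₂^(γ−1) ⇒ T₂ = T₁ (V₁/V₂)^(γ−1).
T₁ = 305 °C = 578.1 K.
T₂ = 578.1 × 13.2^(2/3) = 3229 K.

T₂ ≈ 3230 K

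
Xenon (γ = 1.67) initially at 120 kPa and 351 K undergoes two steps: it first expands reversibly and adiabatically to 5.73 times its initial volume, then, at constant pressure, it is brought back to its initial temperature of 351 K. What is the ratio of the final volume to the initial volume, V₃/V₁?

V₃/V₁ ≈ 18.5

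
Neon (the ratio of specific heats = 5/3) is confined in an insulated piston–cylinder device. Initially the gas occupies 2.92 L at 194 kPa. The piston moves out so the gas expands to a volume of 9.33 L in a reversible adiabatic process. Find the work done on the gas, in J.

W ≈ -458 J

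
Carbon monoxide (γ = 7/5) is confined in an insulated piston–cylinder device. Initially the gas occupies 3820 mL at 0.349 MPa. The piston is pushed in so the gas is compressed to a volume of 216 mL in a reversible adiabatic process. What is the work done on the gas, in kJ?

W ≈ 7.18 kJ

P₂ = P₁(V₁/V₂)^γ = 0.349×(3820/216)^(7/5) = 19.48 MPa.
For a reversible adiabat, W_by_gas = (P₁V₁ − P₂V₂)/(γ−1).
W_by = (349000×0.00382 − 1.948×10^7×0.000216) / (2/5) = -7184 J.
W_on_gas = −W_by = 7184 J.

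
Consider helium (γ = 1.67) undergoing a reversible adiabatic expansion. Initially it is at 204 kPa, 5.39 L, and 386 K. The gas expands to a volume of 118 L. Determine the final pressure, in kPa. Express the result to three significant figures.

Since PV^γ is constant along a reversible adiabat, P₂ = P₁ (V₁/V₂)^γ.
P₂ = 204 × (5.39/118)^(1.67) = 1.179 kPa.

P₂ ≈ 1.18 kPa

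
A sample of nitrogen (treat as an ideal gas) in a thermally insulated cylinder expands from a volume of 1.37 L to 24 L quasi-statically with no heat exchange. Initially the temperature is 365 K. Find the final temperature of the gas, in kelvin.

For a reversible adiabat TV^(γ−1) is constant, so T₂ = T₁ (V₁/V₂)^(γ−1).
For a diatomic ideal gas γ = 7/5, so γ−1 = 2/5.
T₂ = 365 × (1.37/24)^(2/5) = 116.1 K.

T₂ ≈ 116 K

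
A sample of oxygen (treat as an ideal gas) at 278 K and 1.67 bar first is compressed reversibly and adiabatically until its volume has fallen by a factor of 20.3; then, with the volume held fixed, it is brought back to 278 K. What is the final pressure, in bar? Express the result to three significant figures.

P₃ ≈ 33.9 bar

For a diatomic ideal gas γ = 7/5.
Adiabatic step (PV^γ = const): P₂ = 1.67×20.3^(7/5) = 113 bar; T₂ = 278×20.3^(2/5) = 926.9 K.
Isochoric: P₃ = P₂(T₃/T₂) = 113 × (278/926.9) = 33.9 bar.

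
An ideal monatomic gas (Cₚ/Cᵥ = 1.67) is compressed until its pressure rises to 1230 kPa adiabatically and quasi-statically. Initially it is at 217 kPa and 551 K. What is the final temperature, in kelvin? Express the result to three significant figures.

T₂ ≈ 1110 K

Adiabatic: T₂/T₁ = (P₂/P₁)^((γ−1)/γ).
T₂ = 551 × (1230/217)^(0.401) = 1105 K.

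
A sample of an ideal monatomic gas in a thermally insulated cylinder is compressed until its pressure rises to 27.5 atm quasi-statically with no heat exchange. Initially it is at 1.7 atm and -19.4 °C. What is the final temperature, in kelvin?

T₂ ≈ 773 K

Along an adiabat T P^((1−γ)/γ) is constant, so T₂ = T₁ (P₂/P₁)^((γ−1)/γ).
For a monatomic ideal gas γ = 5/3, so (γ−1)/γ = 2/5.
T₁ = -19.4 °C = 253.7 K.
T₂ = 253.7 × (27.5/1.7)^(2/5) = 772.6 K.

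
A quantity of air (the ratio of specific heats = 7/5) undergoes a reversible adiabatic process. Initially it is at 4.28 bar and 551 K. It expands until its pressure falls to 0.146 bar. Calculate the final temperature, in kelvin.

Along an adiabat T P^((1−γ)/γ) is constant, so T₂ = T₁ (P₂/P₁)^((γ−1)/γ).
T₂ = 551 × (0.146/4.28)^(2/7) = 209.9 K.

T₂ ≈ 210 K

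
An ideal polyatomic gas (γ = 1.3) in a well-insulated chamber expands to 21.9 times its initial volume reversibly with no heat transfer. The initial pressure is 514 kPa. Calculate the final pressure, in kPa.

P₂ ≈ 9.30 kPa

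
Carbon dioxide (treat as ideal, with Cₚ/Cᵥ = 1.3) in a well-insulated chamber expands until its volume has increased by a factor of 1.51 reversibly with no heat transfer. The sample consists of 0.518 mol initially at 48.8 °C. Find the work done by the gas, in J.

W ≈ 537 J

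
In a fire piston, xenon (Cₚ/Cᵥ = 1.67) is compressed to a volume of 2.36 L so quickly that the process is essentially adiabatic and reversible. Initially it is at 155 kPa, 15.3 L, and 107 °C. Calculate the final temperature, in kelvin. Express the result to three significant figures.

Adiabatic: T₁V₁^(γ−1) = T₂V₂^(γ−1) ⇒ T₂ = T₁ (V₁/V₂)^(γ−1).
T₁ = 107 °C = 380.1 K.
T₂ = 380.1 × (15.3/2.36)^(0.67) = 1330 K.

T₂ ≈ 1330 K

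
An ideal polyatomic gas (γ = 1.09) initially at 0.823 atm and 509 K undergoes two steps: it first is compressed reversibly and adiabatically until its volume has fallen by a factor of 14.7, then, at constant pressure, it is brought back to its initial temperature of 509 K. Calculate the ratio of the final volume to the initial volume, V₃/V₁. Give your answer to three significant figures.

V₃/V₁ ≈ 0.0534

Adiabatic step: V₂/V₁ = 0.06803; T₂ = T₁·14.7^(0.09) = 648.3 K.
Isobaric step: V₃/V₂ = T₃/T₂ = 509/648.3.
V₃/V₁ = (V₂/V₁)(V₃/V₂) = 0.06803 × (509/648.3) = 0.05341.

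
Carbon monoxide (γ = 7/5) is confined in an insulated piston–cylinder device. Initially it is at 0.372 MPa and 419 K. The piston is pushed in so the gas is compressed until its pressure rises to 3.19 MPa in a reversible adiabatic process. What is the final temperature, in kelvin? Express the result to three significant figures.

Along an adiabat T P^((1−γ)/γ) is constant, so T₂ = T₁ (P₂/P₁)^((γ−1)/γ).
T₂ = 419 × (3.19/0.372)^(2/7) = 774.2 K.

T₂ ≈ 774 K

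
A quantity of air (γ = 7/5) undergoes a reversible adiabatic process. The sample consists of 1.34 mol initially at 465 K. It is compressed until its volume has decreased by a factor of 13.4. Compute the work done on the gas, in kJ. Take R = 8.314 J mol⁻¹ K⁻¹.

W ≈ 23.6 kJ

Adiabatic: T₁V₁^(γ−1) = T₂V₂^(γ−1) ⇒ T₂ = T₁ (V₁/V₂)^(γ−1).
T₂ = 465 × 13.4^(2/5) = 1313 K.
Q = 0, so ΔU = W_on_gas = nCᵥΔT with Cᵥ = R/(γ−1) = 20.79 J/(mol·K).
ΔU = 1.34 × 20.79 × (1313 − 465) = 23620 J.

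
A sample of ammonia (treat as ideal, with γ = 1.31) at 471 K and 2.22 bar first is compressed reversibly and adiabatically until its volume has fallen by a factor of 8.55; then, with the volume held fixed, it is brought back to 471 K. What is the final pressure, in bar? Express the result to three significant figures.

Adiabatic step (PV^γ = const): P₂ = 2.22×8.55^(1.31) = 36.92 bar; T₂ = 471×8.55^(0.31) = 916.1 K.
Isochoric: P₃ = P₂(T₃/T₂) = 36.92 × (471/916.1) = 18.98 bar.

P₃ ≈ 19.0 bar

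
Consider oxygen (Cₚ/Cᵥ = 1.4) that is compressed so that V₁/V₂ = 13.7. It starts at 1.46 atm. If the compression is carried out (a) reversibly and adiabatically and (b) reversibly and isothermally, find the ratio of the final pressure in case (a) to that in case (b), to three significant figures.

P_adiabatic / P_isothermal ≈ 2.85

Isothermal: P_b = P₁(V₁/V₂) = 1.46×13.7.
Adiabatic: P_a = P₁(V₁/V₂)^γ = 1.46×13.7^(1.4).
P_a/P_b = (V₁/V₂)^(γ−1) = 13.7^(0.4) = 2.849.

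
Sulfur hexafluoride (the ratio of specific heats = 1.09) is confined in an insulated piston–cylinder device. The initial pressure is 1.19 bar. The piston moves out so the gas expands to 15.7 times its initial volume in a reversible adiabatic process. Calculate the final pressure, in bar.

Since PV^γ is constant along a reversible adiabat, P₂ = P₁ (V₁/V₂)^γ.
P₂ = 1.19 × (1/15.7)^(1.09) = 0.05916 bar.

P₂ ≈ 0.0592 bar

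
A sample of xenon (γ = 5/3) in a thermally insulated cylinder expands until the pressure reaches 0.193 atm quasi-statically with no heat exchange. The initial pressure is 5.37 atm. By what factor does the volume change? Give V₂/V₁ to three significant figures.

V₂/V₁ ≈ 7.36

From PV^γ = const, V₂/V₁ = (P₁/P₂)^(1/γ).
V₂/V₁ = (5.37/0.193)^(3/5) = 7.356.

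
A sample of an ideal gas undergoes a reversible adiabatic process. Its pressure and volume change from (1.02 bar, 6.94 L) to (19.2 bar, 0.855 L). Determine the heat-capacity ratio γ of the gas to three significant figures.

PV^γ = const ⇒ γ = ln(P₂/P₁) / ln(V₁/V₂).
γ = ln(19.2/1.02) / ln(6.94/0.855) = 1.402.

γ ≈ 1.40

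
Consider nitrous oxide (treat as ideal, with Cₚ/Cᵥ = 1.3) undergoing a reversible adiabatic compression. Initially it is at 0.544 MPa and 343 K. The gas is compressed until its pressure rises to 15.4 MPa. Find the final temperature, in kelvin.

Adiabatic: T₂/T₁ = (P₂/P₁)^((γ−1)/γ).
T₂ = 343 × (15.4/0.544)^(0.231) = 741.9 K.

T₂ ≈ 742 K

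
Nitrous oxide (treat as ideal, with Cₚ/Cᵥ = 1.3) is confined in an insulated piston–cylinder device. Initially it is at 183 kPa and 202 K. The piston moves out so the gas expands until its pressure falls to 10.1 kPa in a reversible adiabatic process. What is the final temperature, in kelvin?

Adiabatic: T₂/T₁ = (P₂/P₁)^((γ−1)/γ).
T₂ = 202 × (10.1/183)^(0.231) = 103.5 K.

T₂ ≈ 104 K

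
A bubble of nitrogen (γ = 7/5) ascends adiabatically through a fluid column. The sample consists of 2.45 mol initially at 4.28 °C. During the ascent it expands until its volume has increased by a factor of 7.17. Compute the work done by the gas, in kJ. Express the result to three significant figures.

For a reversible adiabat TV^(γ−1) is constant, so T₂ = T₁ (V₁/V₂)^(γ−1).
T₁ = 4.28 °C = 277.4 K.
T₂ = 277.4 × (1/7.17)^(2/5) = 126.2 K.
Q = 0, so ΔU = W_on_gas = nCᵥΔT with Cᵥ = R/(γ−1) = 20.79 J/(mol·K).
ΔU = 2.45 × 20.79 × (126.2 − 277.4) = -7703 J.
Work done by the gas = −ΔU = 7703 J.

W ≈ 7.70 kJ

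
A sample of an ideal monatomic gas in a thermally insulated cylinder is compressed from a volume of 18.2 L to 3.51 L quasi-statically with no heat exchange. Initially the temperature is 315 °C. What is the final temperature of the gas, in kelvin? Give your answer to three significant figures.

T₂ ≈ 1760 K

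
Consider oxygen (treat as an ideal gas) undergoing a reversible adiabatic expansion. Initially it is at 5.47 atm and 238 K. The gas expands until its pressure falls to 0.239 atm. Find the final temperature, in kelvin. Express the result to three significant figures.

T₂ ≈ 97.3 K

Adiabatic: T₂/T₁ = (P₂/P₁)^((γ−1)/γ).
For a diatomic ideal gas γ = 7/5, so (γ−1)/γ = 2/7.
T₂ = 238 × (0.239/5.47)^(2/7) = 97.3 K.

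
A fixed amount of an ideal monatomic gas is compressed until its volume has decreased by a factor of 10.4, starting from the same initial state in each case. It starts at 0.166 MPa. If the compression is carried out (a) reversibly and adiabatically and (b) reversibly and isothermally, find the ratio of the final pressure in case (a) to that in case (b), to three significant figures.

P_adiabatic / P_isothermal ≈ 4.76

For a monatomic ideal gas γ = 5/3.
Isothermal: P_b = P₁(V₁/V₂) = 0.166×10.4.
Adiabatic: P_a = P₁(V₁/V₂)^γ = 0.166×10.4^(5/3).
P_a/P_b = (V₁/V₂)^(γ−1) = 10.4^(2/3) = 4.765.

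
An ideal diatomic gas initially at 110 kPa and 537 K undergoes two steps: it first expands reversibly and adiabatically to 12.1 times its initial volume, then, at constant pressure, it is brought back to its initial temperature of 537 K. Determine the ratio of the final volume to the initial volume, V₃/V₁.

V₃/V₁ ≈ 32.8

For a diatomic ideal gas γ = 7/5.
Adiabatic step: V₂/V₁ = 12.1; T₂ = T₁·(1/12.1)^(2/5) = 198.1 K.
Isobaric step: V₃/V₂ = T₃/T₂ = 537/198.1.
V₃/V₁ = (V₂/V₁)(V₃/V₂) = 12.1 × (537/198.1) = 32.8.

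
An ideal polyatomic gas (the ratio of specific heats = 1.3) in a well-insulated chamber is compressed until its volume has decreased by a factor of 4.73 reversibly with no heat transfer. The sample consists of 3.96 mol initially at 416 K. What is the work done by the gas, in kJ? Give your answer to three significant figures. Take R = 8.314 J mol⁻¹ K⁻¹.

W ≈ -27.1 kJ

For a reversible adiabat TV^(γ−1) is constant, so T₂ = T₁ (V₁/V₂)^(γ−1).
T₂ = 416 × 4.73^(0.3) = 663.1 K.
Q = 0, so ΔU = W_on_gas = nCᵥΔT with Cᵥ = R/(γ−1) = 27.71 J/(mol·K).
ΔU = 3.96 × 27.71 × (663.1 − 416) = 27110 J.
Work done by the gas = −ΔU = -27110 J.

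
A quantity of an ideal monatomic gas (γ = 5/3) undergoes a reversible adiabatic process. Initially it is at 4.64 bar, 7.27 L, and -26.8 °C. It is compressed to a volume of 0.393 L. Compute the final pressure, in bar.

P₂ ≈ 600 bar

Since PV^γ is constant along a reversible adiabat, P₂ = P₁ (V₁/V₂)^γ.
P₂ = 4.64 × (7.27/0.393)^(5/3) = 600.4 bar.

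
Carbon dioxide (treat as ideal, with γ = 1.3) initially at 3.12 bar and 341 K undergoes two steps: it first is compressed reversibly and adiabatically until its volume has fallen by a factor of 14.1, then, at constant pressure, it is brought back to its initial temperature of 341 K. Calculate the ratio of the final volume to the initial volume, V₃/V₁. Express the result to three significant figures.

Adiabatic step: V₂/V₁ = 0.07092; T₂ = T₁·14.1^(0.3) = 754.3 K.
Isobaric step: V₃/V₂ = T₃/T₂ = 341/754.3.
V₃/V₁ = (V₂/V₁)(V₃/V₂) = 0.07092 × (341/754.3) = 0.03206.

V₃/V₁ ≈ 0.0321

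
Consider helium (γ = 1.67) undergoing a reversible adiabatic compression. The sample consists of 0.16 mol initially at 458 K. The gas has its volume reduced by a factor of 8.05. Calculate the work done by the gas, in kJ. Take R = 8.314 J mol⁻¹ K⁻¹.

Adiabatic: T₁V₁^(γ−1) = T₂V₂^(γ−1) ⇒ T₂ = T₁ (V₁/V₂)^(γ−1).
T₂ = 458 × 8.05^(0.67) = 1852 K.
Q = 0, so ΔU = W_on_gas = nCᵥΔT with Cᵥ = R/(γ−1) = 12.41 J/(mol·K).
ΔU = 0.16 × 12.41 × (1852 − 458) = 2769 J.
Work done by the gas = −ΔU = -2769 J.

W ≈ -2.77 kJ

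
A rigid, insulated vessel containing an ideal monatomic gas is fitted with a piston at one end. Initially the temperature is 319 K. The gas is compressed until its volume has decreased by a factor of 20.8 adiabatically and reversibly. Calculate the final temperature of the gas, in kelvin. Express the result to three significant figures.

T₂ ≈ 2410 K

Adiabatic: T₁V₁^(γ−1) = T₂V₂^(γ−1) ⇒ T₂ = T₁ (V₁/V₂)^(γ−1).
For a monatomic ideal gas γ = 5/3, so γ−1 = 2/3.
T₂ = 319 × 20.8^(2/3) = 2413 K.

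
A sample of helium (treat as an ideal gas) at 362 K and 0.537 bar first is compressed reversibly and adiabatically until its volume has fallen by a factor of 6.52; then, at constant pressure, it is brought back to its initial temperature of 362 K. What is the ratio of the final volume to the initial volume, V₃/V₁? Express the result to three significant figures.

For a monatomic ideal gas γ = 5/3.
Adiabatic step: V₂/V₁ = 0.1534; T₂ = T₁·6.52^(2/3) = 1263 K.
Isobaric step: V₃/V₂ = T₃/T₂ = 362/1263.
V₃/V₁ = (V₂/V₁)(V₃/V₂) = 0.1534 × (362/1263) = 0.04395.

V₃/V₁ ≈ 0.0439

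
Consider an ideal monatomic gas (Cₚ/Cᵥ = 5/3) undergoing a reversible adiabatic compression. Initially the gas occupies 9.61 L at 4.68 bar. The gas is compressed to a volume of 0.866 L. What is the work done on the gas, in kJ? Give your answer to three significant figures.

P₂ = P₁(V₁/V₂)^γ = 4.68×(9.61/0.866)^(5/3) = 258.4 bar.
For a reversible adiabat, W_by_gas = (P₁V₁ − P₂V₂)/(γ−1).
W_by = (468000×0.00961 − 2.584×10^7×0.000866) / (2/3) = -26820 J.
W_on_gas = −W_by = 26820 J.

W ≈ 26.8 kJ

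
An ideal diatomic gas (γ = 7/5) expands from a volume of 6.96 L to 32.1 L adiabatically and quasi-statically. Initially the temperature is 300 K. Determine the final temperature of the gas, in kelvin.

T₂ ≈ 163 K

For a reversible adiabat TV^(γ−1) is constant, so T₂ = T₁ (V₁/V₂)^(γ−1).
T₂ = 300 × (6.96/32.1)^(2/5) = 162.8 K.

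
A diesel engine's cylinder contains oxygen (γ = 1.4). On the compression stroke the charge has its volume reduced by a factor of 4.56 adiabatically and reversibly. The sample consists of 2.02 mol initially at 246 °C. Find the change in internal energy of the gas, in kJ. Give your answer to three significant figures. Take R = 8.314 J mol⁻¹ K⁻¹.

ΔU ≈ 18.2 kJ

Adiabatic: T₁V₁^(γ−1) = T₂V₂^(γ−1) ⇒ T₂ = T₁ (V₁/V₂)^(γ−1).
T₁ = 246 °C = 519.1 K.
T₂ = 519.1 × 4.56^(0.4) = 952.5 K.
Q = 0, so ΔU = W_on_gas = nCᵥΔT with Cᵥ = R/(γ−1) = 20.79 J/(mol·K).
ΔU = 2.02 × 20.79 × (952.5 − 519.1) = 18200 J.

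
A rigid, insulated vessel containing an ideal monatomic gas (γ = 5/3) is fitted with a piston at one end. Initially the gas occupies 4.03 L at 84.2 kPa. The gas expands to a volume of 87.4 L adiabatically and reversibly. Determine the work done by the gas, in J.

P₂ = P₁(V₁/V₂)^γ = 84.2×(4.03/87.4)^(5/3) = 0.4992 kPa.
For a reversible adiabat, W_by_gas = (P₁V₁ − P₂V₂)/(γ−1).
W_by = (84200×0.00403 − 499.2×0.0874) / (2/3) = 443.5 J.

W ≈ 444 J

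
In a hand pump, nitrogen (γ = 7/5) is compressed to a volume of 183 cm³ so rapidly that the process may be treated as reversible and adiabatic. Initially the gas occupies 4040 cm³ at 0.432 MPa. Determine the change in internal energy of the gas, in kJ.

P₂ = P₁(V₁/V₂)^γ = 0.432×(4040/183)^(7/5) = 32.88 MPa.
For a reversible adiabat, W_by_gas = (P₁V₁ − P₂V₂)/(γ−1).
W_by = (432000×0.00404 − 3.288×10^7×0.000183) / (2/5) = -10680 J.
Q = 0 ⇒ ΔU = −W_by = 10680 J.

ΔU ≈ 10.7 kJ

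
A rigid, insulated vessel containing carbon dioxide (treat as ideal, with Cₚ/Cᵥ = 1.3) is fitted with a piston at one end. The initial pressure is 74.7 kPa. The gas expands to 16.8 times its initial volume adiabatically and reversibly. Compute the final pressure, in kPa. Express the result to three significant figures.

Since PV^γ is constant along a reversible adiabat, P₂ = P₁ (V₁/V₂)^γ.
P₂ = 74.7 × (1/16.8)^(1.3) = 1.907 kPa.

P₂ ≈ 1.91 kPa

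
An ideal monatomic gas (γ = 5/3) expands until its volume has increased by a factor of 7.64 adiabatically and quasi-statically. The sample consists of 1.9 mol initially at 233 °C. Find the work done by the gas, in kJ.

W ≈ 8.90 kJ

Adiabatic: T₁V₁^(γ−1) = T₂V₂^(γ−1) ⇒ T₂ = T₁ (V₁/V₂)^(γ−1).
T₁ = 233 °C = 506.1 K.
T₂ = 506.1 × (1/7.64)^(2/3) = 130.5 K.
Q = 0, so ΔU = W_on_gas = nCᵥΔT with Cᵥ = R/(γ−1) = 12.47 J/(mol·K).
ΔU = 1.9 × 12.47 × (130.5 − 506.1) = -8901 J.
Work done by the gas = −ΔU = 8901 J.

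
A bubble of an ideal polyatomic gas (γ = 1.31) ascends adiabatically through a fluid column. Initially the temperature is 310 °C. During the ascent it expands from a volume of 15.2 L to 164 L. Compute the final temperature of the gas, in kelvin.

T₂ ≈ 279 K

Adiabatic: T₁V₁^(γ−1) = T₂V₂^(γ−1) ⇒ T₂ = T₁ (V₁/V₂)^(γ−1).
T₁ = 310 °C = 583.1 K.
T₂ = 583.1 × (15.2/164)^(0.31) = 279 K.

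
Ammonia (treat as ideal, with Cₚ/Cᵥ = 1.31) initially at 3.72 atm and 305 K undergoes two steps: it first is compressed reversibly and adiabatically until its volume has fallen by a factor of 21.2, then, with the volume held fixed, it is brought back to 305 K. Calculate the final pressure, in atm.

P₃ ≈ 78.9 atm

Adiabatic step (PV^γ = const): P₂ = 3.72×21.2^(1.31) = 203.3 atm; T₂ = 305×21.2^(0.31) = 786.1 K.
Isochoric: P₃ = P₂(T₃/T₂) = 203.3 × (305/786.1) = 78.86 atm.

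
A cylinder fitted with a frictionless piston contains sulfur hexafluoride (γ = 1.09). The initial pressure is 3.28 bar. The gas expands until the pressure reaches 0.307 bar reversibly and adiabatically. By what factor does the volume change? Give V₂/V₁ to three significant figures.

V₂/V₁ ≈ 8.79

From PV^γ = const, V₂/V₁ = (P₁/P₂)^(1/γ).
V₂/V₁ = (3.28/0.307)^(0.917) = 8.786.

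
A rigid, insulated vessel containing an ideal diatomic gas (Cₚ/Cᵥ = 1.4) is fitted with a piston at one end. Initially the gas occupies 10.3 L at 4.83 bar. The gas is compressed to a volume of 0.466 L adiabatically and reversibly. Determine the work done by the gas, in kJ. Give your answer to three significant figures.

P₂ = P₁(V₁/V₂)^γ = 4.83×(10.3/0.466)^(1.4) = 368.3 bar.
For a reversible adiabat, W_by_gas = (P₁V₁ − P₂V₂)/(γ−1).
W_by = (483000×0.0103 − 3.683×10^7×0.000466) / (0.4) = -30470 J.

W ≈ -30.5 kJ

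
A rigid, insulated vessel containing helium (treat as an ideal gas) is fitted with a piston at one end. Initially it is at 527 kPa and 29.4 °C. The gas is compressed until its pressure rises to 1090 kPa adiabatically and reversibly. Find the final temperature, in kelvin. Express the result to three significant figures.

T₂ ≈ 405 K

Along an adiabat T P^((1−γ)/γ) is constant, so T₂ = T₁ (P₂/P₁)^((γ−1)/γ).
For a monatomic ideal gas γ = 5/3, so (γ−1)/γ = 2/5.
T₁ = 29.4 °C = 302.5 K.
T₂ = 302.5 × (1090/527)^(2/5) = 404.6 K.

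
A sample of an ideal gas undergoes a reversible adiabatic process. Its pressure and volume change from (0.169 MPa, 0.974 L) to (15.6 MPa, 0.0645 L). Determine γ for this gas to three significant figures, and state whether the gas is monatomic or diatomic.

γ ≈ 1.67; monatomic

PV^γ = const ⇒ γ = ln(P₂/P₁) / ln(V₁/V₂).
γ = ln(15.6/0.169) / ln(0.974/0.0645) = 1.667.
γ ≈ 1.67 is close to 5/3, so the gas is monatomic.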